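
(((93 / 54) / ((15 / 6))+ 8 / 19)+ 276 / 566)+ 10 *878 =2124839257 / 241965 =8781.60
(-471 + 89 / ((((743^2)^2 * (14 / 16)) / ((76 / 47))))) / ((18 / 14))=-47225010170066447 / 128912675623623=-366.33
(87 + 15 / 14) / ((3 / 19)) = 7809 / 14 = 557.79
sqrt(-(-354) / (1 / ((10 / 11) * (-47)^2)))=94 * sqrt(9735) / 11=843.15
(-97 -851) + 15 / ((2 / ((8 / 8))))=-1881 / 2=-940.50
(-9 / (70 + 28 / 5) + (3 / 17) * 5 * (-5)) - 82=-61783 / 714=-86.53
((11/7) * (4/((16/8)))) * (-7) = -22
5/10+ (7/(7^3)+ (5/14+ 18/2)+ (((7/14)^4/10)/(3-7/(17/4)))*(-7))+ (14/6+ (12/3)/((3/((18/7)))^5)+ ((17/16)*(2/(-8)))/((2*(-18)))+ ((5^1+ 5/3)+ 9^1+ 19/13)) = 1804172466857/57891375360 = 31.16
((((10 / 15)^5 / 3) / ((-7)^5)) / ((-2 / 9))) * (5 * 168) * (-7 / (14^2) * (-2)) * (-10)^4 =3200000 / 453789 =7.05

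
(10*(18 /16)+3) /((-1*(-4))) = 57 /16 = 3.56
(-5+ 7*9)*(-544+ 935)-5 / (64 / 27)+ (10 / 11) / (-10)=15963763 / 704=22675.80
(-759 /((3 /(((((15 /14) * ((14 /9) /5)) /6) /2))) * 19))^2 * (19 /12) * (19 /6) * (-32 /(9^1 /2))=-4.88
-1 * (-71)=71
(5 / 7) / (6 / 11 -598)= -55 / 46004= -0.00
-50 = -50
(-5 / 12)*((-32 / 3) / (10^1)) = 4 / 9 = 0.44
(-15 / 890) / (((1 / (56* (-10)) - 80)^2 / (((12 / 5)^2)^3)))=-56184274944 / 111646584055625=-0.00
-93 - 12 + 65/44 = -4555/44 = -103.52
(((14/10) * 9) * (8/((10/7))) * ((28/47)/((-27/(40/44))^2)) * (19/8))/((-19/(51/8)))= -0.04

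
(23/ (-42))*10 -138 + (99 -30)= -1564/ 21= -74.48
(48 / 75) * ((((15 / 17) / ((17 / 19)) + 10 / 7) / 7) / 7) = 15632 / 495635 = 0.03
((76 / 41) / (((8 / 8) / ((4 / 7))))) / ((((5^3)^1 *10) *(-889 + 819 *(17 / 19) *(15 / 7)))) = 361 / 290228750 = 0.00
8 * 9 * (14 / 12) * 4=336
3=3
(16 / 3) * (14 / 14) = 16 / 3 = 5.33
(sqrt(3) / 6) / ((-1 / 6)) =-sqrt(3) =-1.73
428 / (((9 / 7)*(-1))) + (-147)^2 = 191485 / 9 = 21276.11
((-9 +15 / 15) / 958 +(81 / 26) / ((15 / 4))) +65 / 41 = 3073621 / 1276535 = 2.41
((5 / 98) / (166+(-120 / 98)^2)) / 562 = 245 / 452034584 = 0.00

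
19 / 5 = 3.80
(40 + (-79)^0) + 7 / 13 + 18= 774 / 13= 59.54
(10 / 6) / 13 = 5 / 39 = 0.13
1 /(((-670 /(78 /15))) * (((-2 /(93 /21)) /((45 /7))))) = 3627 /32830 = 0.11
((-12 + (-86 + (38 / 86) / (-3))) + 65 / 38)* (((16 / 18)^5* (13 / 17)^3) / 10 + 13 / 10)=-95626219588939 / 748477961460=-127.76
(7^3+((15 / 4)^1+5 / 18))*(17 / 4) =212381 / 144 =1474.87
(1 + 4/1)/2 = 5/2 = 2.50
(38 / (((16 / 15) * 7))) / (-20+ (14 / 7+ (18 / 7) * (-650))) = -95 / 31536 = -0.00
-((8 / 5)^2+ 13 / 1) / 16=-389 / 400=-0.97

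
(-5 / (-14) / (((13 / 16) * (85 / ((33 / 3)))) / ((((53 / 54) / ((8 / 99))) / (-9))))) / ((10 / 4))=-6413 / 208845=-0.03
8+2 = 10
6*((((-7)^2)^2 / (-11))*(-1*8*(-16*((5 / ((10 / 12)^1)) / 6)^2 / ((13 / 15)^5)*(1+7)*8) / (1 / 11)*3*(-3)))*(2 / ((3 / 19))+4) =36204632783.27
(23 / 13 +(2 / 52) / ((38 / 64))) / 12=151 / 988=0.15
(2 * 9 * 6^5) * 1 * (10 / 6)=233280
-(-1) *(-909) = -909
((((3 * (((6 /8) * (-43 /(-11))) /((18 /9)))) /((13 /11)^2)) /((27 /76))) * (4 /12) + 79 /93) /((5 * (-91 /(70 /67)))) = -358703 /41068521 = -0.01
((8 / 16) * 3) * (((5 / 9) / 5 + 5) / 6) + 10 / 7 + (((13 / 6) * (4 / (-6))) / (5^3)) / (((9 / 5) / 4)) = 75997 / 28350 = 2.68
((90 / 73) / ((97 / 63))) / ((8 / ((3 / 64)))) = 8505 / 1812736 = 0.00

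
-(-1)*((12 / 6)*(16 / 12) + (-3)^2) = 35 / 3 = 11.67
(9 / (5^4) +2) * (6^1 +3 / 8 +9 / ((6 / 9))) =200181 / 5000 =40.04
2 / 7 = 0.29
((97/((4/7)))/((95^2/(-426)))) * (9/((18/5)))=-144627/7220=-20.03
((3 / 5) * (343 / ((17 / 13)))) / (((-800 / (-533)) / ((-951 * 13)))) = -88147460583 / 68000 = -1296286.19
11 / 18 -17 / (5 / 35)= -2131 / 18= -118.39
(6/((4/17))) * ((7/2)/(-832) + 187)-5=15852571/3328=4763.39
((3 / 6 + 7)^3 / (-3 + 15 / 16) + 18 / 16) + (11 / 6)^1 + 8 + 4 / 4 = -50843 / 264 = -192.59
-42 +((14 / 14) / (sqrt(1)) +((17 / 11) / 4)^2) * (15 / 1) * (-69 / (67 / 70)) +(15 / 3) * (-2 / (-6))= -249649451 / 194568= -1283.10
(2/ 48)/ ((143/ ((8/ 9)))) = 1/ 3861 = 0.00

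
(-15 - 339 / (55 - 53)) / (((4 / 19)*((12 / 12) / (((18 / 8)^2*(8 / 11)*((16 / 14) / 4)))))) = -567891 / 616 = -921.90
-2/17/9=-2/153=-0.01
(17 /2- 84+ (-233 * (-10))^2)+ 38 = 5428862.50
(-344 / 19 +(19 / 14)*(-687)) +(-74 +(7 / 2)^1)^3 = -373839685 / 1064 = -351353.09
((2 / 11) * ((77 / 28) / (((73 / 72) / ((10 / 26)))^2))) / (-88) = -8100 / 9906611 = -0.00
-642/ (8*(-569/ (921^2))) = 119633.29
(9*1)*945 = 8505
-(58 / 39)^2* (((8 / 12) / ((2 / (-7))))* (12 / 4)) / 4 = 5887 / 1521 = 3.87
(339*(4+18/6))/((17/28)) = 66444/17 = 3908.47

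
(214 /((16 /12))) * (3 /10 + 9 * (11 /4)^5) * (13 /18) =3361041307 /20480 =164113.35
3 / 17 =0.18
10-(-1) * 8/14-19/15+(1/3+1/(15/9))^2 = 16027/1575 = 10.18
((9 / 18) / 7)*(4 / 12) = 1 / 42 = 0.02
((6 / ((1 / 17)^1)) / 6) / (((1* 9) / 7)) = 119 / 9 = 13.22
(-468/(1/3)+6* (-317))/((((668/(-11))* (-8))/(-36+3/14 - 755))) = 201303993/37408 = 5381.31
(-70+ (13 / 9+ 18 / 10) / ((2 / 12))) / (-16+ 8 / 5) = 379 / 108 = 3.51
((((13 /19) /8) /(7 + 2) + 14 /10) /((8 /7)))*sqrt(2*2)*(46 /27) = 1552201 /369360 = 4.20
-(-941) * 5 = 4705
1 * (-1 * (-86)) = 86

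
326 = 326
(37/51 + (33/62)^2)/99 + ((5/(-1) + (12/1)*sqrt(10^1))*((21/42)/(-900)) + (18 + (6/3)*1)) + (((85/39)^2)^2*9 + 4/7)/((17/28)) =1970244473070631/5543220557160 - sqrt(10)/150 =355.41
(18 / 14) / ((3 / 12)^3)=576 / 7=82.29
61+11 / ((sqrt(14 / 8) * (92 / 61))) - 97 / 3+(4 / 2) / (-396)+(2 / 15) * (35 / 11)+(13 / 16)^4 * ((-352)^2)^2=671 * sqrt(7) / 322+1324735957727 / 198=6690585650.60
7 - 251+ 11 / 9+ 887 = 5798 / 9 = 644.22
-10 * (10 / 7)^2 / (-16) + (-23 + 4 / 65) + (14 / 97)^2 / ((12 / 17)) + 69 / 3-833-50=-158522973601 / 179805990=-881.63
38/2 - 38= -19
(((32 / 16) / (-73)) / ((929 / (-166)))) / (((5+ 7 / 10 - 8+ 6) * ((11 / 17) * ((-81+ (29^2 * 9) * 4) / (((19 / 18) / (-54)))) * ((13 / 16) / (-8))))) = 6863104 / 526559725868319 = 0.00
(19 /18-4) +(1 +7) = 91 /18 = 5.06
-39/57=-13/19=-0.68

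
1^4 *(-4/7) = -4/7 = -0.57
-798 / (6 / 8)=-1064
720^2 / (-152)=-64800 / 19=-3410.53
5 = 5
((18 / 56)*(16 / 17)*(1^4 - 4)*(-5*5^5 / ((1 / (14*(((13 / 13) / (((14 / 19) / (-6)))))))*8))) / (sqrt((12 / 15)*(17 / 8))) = -24046875*sqrt(170) / 2023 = -154984.13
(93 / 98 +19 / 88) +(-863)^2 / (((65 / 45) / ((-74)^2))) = 158272802612851 / 56056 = 2823476570.09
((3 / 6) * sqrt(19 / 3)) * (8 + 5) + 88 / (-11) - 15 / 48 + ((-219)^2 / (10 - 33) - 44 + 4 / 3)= -2358409 / 1104 + 13 * sqrt(57) / 6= -2119.88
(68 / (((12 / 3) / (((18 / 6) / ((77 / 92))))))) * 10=46920 / 77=609.35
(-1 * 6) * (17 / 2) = -51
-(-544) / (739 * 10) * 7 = 1904 / 3695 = 0.52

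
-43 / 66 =-0.65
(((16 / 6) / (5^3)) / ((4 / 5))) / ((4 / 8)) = 4 / 75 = 0.05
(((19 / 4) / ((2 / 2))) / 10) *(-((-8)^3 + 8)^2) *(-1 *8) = 4826304 / 5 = 965260.80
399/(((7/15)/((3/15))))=171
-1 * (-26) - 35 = -9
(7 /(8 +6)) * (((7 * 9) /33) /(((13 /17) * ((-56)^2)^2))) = 51 /401809408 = 0.00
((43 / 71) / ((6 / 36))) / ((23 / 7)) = 1806 / 1633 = 1.11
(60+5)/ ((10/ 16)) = 104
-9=-9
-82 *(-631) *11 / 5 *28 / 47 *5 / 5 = 15936536 / 235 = 67815.05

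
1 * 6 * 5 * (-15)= -450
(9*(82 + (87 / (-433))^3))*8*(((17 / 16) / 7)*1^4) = 1018417867443 / 1136558318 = 896.05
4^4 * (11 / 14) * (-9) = -12672 / 7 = -1810.29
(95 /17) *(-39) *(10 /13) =-2850 /17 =-167.65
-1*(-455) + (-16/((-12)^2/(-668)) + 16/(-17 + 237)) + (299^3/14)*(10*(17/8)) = 1124717247481/27720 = 40574215.28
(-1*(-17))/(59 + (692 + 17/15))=255/11282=0.02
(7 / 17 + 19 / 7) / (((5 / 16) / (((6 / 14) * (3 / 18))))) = 2976 / 4165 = 0.71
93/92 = 1.01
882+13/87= 76747/87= 882.15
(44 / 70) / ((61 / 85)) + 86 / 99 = 73748 / 42273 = 1.74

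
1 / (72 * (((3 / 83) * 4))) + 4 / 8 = 515 / 864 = 0.60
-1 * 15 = -15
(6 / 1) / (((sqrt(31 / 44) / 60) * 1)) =720 * sqrt(341) / 31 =428.89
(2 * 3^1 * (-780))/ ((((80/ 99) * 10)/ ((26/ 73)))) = -150579/ 730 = -206.27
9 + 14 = 23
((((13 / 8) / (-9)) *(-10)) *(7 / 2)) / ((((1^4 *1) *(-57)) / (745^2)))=-252536375 / 4104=-61534.20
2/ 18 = 1/ 9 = 0.11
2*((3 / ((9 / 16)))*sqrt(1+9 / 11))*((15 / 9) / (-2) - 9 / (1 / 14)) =-24352*sqrt(55) / 99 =-1824.24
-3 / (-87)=1 / 29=0.03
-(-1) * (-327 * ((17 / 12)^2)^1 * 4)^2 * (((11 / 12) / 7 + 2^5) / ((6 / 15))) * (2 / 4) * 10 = 66956319742475 / 24192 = 2767705015.81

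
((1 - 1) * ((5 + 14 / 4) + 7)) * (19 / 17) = 0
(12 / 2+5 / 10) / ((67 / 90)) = 585 / 67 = 8.73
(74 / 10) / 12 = 37 / 60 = 0.62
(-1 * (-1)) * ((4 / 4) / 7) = 1 / 7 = 0.14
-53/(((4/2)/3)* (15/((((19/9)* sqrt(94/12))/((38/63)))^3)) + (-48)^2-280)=-3090312048131/118014935570648 + 241815* sqrt(282)/29503733892662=-0.03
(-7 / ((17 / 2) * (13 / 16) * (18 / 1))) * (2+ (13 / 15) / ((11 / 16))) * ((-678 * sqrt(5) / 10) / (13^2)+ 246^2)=-405161344 / 36465+ 6808928 * sqrt(5) / 92438775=-11110.80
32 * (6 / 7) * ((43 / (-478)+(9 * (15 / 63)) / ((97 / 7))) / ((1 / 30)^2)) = 259113600 / 162281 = 1596.70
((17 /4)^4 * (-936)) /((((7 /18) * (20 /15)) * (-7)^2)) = -263842839 /21952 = -12019.08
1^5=1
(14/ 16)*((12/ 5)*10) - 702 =-681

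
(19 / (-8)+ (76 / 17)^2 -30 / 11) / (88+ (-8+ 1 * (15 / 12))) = 378527 / 2066350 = 0.18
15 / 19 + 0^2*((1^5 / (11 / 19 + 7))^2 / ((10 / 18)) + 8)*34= 15 / 19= 0.79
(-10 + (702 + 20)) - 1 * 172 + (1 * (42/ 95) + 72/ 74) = 1903074/ 3515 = 541.42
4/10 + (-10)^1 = -48/5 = -9.60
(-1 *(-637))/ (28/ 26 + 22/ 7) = 57967/ 384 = 150.96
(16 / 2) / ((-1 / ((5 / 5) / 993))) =-0.01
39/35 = 1.11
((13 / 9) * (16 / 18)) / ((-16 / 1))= -13 / 162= -0.08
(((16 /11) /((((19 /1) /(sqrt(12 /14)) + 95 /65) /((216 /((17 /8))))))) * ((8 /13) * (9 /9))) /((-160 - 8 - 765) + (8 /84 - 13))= 3483648 /10383610523 - 580608 * sqrt(42) /798739271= -0.00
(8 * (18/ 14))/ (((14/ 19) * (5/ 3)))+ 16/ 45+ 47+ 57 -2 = 244162/ 2205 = 110.73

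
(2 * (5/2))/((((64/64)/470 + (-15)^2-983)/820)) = -1927000/356259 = -5.41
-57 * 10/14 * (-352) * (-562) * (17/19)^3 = -14578639680/2527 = -5769149.06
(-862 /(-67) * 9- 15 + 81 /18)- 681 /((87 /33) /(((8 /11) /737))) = 4489875 /42746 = 105.04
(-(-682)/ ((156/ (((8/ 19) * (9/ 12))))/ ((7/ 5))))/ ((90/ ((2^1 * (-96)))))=-76384/ 18525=-4.12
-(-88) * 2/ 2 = 88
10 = 10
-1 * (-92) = 92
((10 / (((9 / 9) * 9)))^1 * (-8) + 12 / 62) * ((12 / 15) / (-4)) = 2426 / 1395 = 1.74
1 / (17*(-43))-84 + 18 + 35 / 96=-4606127 / 70176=-65.64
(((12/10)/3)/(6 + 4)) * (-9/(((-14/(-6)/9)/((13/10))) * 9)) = -351/1750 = -0.20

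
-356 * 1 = -356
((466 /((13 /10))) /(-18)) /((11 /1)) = -2330 /1287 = -1.81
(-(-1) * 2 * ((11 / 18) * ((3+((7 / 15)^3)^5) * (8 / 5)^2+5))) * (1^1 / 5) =1526939338041359640497 / 492630626678466796875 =3.10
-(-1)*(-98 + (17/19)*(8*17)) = 450/19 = 23.68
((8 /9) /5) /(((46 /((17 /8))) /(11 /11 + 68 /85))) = 17 /1150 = 0.01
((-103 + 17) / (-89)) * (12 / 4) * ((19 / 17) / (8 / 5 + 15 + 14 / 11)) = 269610 / 1487279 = 0.18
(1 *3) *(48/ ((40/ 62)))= 1116/ 5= 223.20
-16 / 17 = -0.94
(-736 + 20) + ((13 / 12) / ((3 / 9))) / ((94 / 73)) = -268267 / 376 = -713.48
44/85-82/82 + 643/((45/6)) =21739/255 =85.25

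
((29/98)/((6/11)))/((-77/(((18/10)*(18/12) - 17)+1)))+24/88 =23701/64680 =0.37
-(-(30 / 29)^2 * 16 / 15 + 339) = -284139 / 841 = -337.86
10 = 10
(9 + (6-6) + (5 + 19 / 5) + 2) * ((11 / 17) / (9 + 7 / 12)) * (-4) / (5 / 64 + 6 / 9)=-912384 / 127075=-7.18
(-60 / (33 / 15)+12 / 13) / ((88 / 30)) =-14130 / 1573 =-8.98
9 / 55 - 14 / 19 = -0.57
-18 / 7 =-2.57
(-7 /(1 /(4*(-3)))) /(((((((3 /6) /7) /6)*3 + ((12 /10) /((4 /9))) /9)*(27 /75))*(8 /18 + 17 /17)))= 294000 /611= 481.18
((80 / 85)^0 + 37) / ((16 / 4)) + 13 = 45 / 2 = 22.50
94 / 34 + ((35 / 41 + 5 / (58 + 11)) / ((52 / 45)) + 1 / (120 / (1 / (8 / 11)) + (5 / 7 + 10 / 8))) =890912398 / 249041585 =3.58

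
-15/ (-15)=1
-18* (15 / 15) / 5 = -18 / 5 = -3.60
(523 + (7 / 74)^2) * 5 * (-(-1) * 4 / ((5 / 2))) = 5727994 / 1369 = 4184.07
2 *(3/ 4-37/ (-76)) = 47/ 19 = 2.47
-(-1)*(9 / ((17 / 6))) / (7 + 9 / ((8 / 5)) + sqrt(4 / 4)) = 432 / 1853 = 0.23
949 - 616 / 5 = 4129 / 5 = 825.80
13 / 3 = 4.33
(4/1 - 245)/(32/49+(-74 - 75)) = 11809/7269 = 1.62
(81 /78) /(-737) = -0.00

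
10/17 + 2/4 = 1.09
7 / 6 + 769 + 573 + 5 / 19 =153151 / 114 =1343.43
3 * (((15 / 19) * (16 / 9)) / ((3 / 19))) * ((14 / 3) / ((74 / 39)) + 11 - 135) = -119920 / 37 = -3241.08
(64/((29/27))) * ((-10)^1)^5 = -172800000/29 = -5958620.69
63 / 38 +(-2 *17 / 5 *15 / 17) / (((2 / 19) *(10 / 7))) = -38.24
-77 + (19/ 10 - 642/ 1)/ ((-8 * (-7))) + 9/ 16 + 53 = -9763/ 280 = -34.87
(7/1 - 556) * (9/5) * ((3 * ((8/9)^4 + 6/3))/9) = -1050298/1215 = -864.44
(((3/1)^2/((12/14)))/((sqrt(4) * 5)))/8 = 21/160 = 0.13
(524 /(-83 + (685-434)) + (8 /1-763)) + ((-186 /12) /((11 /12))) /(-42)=-347183 /462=-751.48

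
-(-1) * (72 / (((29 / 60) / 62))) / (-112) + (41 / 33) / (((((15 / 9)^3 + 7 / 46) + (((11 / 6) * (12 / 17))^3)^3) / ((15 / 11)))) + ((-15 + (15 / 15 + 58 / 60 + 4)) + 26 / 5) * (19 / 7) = -4303549047306536771353 / 46397158082699007738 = -92.75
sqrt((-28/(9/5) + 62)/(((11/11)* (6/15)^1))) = sqrt(1045)/3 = 10.78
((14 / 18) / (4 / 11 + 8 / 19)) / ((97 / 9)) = 1463 / 15908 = 0.09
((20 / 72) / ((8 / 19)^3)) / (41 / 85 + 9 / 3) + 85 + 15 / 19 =4501922105 / 51830784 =86.86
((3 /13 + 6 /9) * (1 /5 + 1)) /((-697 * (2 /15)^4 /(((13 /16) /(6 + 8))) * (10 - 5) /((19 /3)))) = -64125 /178432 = -0.36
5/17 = 0.29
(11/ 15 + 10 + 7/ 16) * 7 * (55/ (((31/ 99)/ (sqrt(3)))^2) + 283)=4431658147/ 28830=153716.90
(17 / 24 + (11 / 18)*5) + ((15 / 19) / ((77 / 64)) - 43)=-4063855 / 105336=-38.58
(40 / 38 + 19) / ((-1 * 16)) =-381 / 304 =-1.25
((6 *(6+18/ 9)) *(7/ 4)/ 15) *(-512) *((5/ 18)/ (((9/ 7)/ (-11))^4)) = -251976997888/ 59049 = -4267252.58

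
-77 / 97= -0.79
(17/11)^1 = 17/11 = 1.55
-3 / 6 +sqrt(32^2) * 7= 223.50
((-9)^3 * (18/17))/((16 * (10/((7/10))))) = -45927/13600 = -3.38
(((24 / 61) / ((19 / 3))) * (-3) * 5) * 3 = -3240 / 1159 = -2.80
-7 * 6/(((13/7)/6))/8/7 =-63/26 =-2.42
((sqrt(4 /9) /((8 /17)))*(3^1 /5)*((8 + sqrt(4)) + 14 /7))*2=102 /5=20.40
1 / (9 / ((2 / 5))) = 2 / 45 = 0.04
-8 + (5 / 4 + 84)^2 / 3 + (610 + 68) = 148441 / 48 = 3092.52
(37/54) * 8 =148/27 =5.48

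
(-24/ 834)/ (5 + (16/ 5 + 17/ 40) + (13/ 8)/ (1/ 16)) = -0.00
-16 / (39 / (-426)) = 2272 / 13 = 174.77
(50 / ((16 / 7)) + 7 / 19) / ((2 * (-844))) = -3381 / 256576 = -0.01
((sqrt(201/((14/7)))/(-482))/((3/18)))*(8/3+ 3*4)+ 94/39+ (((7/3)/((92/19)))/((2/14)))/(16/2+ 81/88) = 1963436/704145-22*sqrt(402)/241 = 0.96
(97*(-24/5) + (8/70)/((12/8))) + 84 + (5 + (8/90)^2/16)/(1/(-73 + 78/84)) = -741.92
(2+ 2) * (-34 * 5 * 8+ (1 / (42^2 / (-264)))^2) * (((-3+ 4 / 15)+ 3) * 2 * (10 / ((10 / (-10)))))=1880816384 / 64827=29012.86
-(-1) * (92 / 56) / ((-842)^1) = -0.00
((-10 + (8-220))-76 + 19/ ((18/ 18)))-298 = -577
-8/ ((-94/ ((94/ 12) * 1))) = 2/ 3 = 0.67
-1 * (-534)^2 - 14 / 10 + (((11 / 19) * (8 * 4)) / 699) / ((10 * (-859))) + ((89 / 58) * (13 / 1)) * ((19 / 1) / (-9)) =-2830687797676721 / 9925289730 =-285199.51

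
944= 944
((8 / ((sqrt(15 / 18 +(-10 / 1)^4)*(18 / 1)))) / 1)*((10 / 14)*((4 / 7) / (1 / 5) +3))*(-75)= -1.39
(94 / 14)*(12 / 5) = 564 / 35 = 16.11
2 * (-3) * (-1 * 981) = 5886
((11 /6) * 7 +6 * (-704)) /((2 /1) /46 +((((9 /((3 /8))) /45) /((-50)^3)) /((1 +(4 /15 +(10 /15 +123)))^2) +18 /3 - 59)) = 3188898641431250 /40101234075207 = 79.52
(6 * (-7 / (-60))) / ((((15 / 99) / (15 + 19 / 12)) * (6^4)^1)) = 15323 / 259200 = 0.06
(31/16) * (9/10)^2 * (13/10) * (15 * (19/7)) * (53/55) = 98614503/1232000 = 80.04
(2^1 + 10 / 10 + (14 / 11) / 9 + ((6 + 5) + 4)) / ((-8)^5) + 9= 7298623 / 811008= 9.00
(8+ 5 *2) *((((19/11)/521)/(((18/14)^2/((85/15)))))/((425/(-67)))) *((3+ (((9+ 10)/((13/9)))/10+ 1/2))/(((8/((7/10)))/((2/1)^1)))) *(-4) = 136668007/1257238125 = 0.11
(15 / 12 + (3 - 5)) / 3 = -1 / 4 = -0.25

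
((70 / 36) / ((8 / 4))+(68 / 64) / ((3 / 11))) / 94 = 701 / 13536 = 0.05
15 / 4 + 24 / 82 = 663 / 164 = 4.04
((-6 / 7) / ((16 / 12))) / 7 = -9 / 98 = -0.09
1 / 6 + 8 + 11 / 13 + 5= 1093 / 78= 14.01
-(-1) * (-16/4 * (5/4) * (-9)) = 45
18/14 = 9/7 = 1.29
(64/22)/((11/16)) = 512/121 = 4.23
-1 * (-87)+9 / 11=87.82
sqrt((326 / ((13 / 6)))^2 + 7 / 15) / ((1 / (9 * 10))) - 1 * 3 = -3 + 6 * sqrt(860853345) / 13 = 13538.68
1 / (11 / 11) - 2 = -1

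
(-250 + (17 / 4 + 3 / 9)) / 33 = -2945 / 396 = -7.44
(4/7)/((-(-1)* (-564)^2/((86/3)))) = 0.00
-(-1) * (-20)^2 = 400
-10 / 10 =-1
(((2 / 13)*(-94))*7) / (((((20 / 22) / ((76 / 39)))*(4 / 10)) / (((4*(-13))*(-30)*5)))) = -55008800 / 13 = -4231446.15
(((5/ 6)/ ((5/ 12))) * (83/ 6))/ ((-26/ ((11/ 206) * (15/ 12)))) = -0.07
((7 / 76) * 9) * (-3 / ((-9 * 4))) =21 / 304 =0.07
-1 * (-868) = 868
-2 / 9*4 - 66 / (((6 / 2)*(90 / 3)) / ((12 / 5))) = -596 / 225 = -2.65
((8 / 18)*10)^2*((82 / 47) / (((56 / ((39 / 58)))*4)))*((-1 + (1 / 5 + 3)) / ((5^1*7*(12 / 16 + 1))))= 46904 / 12622743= 0.00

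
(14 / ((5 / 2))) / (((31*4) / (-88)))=-616 / 155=-3.97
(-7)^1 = -7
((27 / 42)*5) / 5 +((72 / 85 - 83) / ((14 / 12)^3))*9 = -27112419 / 58310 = -464.97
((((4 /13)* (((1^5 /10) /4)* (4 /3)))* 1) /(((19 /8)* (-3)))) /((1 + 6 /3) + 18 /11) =-176 /566865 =-0.00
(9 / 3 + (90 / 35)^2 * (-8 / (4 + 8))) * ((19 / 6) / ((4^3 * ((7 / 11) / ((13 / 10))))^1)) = -62491 / 439040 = -0.14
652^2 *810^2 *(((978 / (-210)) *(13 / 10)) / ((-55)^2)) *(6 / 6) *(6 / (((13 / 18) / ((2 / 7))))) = -196397782735104 / 148225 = -1324997690.91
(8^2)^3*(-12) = -3145728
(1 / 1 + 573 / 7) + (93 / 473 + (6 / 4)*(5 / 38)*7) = 21246971 / 251636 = 84.44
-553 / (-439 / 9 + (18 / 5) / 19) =472815 / 41543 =11.38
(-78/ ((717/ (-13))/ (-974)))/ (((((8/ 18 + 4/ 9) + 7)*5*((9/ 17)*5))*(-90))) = 0.15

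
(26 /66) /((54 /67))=871 /1782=0.49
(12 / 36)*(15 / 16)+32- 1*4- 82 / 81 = 35381 / 1296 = 27.30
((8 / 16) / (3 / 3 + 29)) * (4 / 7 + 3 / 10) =61 / 4200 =0.01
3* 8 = 24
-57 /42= -19 /14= -1.36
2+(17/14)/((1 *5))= 157/70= 2.24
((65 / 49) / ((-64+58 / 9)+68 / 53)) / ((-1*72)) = 3445 / 10522064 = 0.00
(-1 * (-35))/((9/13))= 455/9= 50.56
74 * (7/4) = 259/2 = 129.50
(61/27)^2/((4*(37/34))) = 63257/53946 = 1.17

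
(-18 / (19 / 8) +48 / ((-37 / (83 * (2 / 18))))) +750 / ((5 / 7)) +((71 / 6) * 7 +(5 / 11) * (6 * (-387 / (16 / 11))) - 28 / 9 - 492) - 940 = -53017511 / 50616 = -1047.45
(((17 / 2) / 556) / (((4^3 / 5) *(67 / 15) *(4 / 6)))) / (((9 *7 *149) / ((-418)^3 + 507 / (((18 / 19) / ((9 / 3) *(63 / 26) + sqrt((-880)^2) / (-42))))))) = -3.12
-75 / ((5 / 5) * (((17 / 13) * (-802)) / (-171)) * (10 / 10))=-166725 / 13634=-12.23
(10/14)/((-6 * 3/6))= -5/21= -0.24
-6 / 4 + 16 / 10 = 1 / 10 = 0.10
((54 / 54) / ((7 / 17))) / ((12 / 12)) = 17 / 7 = 2.43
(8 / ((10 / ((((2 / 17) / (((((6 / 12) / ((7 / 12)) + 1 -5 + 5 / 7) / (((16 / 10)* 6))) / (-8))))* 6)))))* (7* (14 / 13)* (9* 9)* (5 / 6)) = 170698752 / 18785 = 9086.97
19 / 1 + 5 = 24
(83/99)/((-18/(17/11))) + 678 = 13288745/19602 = 677.93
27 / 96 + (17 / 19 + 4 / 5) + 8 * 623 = 15157367 / 3040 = 4985.98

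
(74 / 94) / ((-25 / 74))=-2738 / 1175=-2.33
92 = 92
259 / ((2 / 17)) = 4403 / 2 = 2201.50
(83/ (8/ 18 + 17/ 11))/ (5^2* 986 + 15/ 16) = 131472/ 77699755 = 0.00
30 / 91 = 0.33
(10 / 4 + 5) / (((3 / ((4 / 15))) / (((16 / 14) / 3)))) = 0.25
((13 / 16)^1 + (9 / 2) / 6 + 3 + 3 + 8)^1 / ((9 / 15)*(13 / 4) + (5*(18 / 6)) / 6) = 1245 / 356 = 3.50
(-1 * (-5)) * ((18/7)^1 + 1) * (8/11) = 1000/77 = 12.99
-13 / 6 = -2.17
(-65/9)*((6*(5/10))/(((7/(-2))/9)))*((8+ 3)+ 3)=780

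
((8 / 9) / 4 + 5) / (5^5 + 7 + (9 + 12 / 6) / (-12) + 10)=188 / 113079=0.00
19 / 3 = 6.33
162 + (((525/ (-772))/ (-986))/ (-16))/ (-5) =1973009769/ 12179072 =162.00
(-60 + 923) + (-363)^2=132632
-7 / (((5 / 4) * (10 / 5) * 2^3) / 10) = -7 / 2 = -3.50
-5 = -5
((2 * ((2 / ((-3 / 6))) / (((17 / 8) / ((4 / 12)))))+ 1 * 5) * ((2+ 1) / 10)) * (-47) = -8977 / 170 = -52.81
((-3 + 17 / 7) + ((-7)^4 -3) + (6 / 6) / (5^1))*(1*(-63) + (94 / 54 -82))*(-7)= 324590956 / 135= 2404377.45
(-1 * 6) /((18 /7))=-7 /3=-2.33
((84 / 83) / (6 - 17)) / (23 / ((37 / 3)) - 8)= 3108 / 207251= 0.01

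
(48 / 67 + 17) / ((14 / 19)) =22553 / 938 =24.04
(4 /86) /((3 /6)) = 4 /43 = 0.09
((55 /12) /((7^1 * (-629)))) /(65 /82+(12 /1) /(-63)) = -0.00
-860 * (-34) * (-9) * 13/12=-285090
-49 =-49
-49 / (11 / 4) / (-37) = 196 / 407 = 0.48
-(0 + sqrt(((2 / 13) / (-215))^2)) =-2 / 2795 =-0.00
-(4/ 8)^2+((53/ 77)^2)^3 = -119764935573/ 833689520356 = -0.14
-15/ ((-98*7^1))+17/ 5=3.42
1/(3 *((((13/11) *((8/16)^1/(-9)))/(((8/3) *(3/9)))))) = -176/39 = -4.51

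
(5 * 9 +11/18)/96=821/1728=0.48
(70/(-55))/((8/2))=-7/22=-0.32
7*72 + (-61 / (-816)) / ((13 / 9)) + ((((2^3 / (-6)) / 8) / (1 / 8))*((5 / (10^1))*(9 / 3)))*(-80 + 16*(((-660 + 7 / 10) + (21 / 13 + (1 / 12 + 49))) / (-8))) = -93899543 / 53040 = -1770.35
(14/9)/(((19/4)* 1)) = 56/171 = 0.33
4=4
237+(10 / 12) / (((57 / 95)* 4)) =17089 / 72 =237.35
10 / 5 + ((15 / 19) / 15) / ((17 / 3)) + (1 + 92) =95.01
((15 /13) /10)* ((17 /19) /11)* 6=153 /2717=0.06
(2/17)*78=156/17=9.18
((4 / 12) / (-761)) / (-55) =0.00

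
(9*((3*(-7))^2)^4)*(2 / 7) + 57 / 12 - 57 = 389035124647 / 4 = 97258781161.75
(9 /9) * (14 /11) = 14 /11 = 1.27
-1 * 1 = -1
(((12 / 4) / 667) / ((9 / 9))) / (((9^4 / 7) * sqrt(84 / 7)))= 7 * sqrt(3) / 8752374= 0.00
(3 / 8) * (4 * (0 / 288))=0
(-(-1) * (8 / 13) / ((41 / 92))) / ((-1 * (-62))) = 368 / 16523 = 0.02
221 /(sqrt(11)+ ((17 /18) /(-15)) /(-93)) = -94338270 /6935632811+ 139343174100 * sqrt(11) /6935632811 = 66.62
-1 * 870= -870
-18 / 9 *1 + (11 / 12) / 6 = -133 / 72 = -1.85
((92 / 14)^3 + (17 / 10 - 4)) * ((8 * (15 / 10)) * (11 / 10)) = 31860543 / 8575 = 3715.52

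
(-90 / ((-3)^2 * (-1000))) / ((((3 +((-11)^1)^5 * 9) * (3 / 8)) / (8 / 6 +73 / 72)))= -169 / 3913531200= -0.00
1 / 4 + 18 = 73 / 4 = 18.25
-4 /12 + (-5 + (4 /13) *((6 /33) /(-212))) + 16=242522 /22737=10.67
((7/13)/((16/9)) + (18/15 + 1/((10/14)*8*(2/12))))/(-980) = -531/203840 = -0.00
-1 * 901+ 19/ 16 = -14397/ 16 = -899.81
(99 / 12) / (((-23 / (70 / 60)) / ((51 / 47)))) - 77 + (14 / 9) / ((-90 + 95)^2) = -150589103 / 1945800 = -77.39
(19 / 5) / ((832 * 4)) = 19 / 16640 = 0.00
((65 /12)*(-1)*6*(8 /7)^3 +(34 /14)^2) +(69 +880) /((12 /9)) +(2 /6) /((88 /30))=5050149 /7546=669.25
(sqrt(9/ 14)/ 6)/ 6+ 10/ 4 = sqrt(14)/ 168+ 5/ 2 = 2.52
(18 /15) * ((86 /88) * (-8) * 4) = -2064 /55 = -37.53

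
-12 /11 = -1.09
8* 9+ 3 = 75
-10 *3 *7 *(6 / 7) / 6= -30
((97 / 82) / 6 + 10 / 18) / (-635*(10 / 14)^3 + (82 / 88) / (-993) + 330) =1387486793 / 181724002791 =0.01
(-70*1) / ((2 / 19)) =-665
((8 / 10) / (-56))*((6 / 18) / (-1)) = 1 / 210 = 0.00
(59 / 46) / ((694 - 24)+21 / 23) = 59 / 30862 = 0.00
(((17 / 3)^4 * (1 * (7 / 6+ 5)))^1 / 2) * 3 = 3090277 / 324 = 9537.89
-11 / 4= -2.75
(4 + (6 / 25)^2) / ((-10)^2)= 634 / 15625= 0.04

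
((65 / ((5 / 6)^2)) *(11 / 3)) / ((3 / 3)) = 1716 / 5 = 343.20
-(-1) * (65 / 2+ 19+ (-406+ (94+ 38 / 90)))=-23407 / 90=-260.08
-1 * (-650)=650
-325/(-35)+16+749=5420/7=774.29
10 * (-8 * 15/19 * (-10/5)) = 2400/19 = 126.32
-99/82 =-1.21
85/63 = 1.35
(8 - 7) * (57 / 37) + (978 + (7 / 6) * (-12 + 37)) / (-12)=-219487 / 2664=-82.39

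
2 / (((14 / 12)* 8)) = 3 / 14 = 0.21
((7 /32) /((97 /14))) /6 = 49 /9312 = 0.01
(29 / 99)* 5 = 145 / 99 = 1.46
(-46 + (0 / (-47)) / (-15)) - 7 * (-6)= -4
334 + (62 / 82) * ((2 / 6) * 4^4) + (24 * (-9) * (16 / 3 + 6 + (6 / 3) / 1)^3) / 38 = -30556658 / 2337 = -13075.16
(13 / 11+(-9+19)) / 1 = 123 / 11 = 11.18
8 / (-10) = -4 / 5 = -0.80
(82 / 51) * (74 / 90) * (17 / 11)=3034 / 1485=2.04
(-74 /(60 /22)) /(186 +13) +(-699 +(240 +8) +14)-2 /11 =-14359342 /32835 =-437.32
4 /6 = 2 /3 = 0.67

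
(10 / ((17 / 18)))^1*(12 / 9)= 240 / 17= 14.12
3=3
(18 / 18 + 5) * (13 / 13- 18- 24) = -246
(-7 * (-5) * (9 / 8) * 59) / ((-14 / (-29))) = 76995 / 16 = 4812.19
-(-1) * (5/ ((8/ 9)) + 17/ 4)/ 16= 79/ 128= 0.62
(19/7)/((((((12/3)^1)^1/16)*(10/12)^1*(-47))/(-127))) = 57912/1645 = 35.20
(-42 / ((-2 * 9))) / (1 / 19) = 133 / 3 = 44.33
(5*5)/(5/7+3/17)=2975/106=28.07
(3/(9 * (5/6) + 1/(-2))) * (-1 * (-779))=2337/7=333.86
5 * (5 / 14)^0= 5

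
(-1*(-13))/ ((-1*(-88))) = 13/ 88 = 0.15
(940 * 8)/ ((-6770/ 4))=-3008/ 677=-4.44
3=3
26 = 26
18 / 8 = 9 / 4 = 2.25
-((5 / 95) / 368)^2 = -1 / 48888064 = -0.00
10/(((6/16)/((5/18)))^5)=32000000/14348907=2.23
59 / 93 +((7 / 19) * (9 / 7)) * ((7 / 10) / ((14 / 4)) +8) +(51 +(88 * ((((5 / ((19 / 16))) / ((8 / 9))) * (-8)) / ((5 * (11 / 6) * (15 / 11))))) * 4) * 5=-44846993 / 8835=-5076.06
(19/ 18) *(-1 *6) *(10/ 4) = -95/ 6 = -15.83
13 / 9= 1.44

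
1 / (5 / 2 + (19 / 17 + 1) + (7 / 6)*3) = 17 / 138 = 0.12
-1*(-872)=872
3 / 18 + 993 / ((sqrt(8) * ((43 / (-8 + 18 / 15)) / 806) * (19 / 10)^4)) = 1 / 6 - 13606086000 * sqrt(2) / 5603803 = -3433.56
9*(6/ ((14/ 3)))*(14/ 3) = 54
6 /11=0.55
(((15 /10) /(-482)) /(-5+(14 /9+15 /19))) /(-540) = -19 /8753120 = -0.00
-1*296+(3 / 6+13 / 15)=-8839 / 30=-294.63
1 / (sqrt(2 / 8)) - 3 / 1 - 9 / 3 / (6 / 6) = -4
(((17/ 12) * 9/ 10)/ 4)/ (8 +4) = 0.03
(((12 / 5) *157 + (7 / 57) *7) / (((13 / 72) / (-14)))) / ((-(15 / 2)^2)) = 48219584 / 92625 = 520.59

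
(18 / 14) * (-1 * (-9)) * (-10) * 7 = -810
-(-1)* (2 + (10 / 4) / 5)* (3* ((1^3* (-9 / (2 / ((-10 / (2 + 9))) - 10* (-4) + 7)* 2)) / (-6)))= 225 / 448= 0.50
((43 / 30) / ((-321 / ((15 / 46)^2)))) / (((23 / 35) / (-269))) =2024225 / 10414952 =0.19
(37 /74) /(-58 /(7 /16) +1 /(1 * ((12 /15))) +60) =-14 /1997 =-0.01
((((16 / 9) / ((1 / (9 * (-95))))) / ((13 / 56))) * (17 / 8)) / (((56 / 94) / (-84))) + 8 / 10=127520452 / 65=1961853.11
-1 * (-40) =40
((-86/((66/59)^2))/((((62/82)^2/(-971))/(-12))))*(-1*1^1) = 1400746.05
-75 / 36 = -25 / 12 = -2.08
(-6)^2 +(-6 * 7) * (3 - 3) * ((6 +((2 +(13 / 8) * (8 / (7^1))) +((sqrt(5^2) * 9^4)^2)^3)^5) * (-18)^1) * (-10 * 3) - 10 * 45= -414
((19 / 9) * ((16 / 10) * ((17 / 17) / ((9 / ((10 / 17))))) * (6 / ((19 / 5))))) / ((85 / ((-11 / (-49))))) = 0.00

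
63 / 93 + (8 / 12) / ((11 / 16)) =1685 / 1023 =1.65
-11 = -11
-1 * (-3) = 3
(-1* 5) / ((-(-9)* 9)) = -5 / 81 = -0.06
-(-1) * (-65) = -65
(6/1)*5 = 30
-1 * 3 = -3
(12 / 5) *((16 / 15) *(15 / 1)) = 38.40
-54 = -54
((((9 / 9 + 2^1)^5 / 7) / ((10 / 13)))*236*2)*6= 4473144 / 35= 127804.11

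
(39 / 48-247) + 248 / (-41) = -165467 / 656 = -252.24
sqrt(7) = 2.65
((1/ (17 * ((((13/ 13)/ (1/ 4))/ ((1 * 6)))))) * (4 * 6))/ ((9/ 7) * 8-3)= 84/ 289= 0.29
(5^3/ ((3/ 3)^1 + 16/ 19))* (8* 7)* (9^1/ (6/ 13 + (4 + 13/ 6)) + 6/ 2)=8561400/ 517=16559.77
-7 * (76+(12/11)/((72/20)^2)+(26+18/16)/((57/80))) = -4509211/5643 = -799.08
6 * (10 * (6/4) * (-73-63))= -12240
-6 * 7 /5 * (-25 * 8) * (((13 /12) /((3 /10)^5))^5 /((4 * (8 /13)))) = 824894116210937500000000000000 /68630377364883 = 12019373168025473.04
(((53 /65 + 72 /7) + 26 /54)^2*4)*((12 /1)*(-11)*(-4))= 14253897337856 /50307075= 283337.83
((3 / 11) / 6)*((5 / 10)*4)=1 / 11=0.09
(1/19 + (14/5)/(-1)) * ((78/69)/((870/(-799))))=31161/10925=2.85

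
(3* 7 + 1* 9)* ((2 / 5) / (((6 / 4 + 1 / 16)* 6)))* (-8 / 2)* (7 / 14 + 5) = -704 / 25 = -28.16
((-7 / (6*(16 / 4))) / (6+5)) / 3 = -7 / 792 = -0.01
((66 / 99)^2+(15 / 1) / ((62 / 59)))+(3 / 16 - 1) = 62077 / 4464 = 13.91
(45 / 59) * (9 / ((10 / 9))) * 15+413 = 59669 / 118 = 505.67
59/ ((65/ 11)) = 649/ 65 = 9.98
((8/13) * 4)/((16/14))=28/13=2.15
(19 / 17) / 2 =19 / 34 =0.56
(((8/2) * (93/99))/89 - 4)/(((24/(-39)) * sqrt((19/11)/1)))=18889 * sqrt(209)/55803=4.89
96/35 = 2.74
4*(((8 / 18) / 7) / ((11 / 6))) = 32 / 231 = 0.14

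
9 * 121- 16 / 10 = 5437 / 5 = 1087.40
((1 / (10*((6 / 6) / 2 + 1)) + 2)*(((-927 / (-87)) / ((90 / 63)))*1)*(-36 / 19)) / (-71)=402318 / 978025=0.41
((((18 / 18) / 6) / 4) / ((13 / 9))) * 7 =21 / 104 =0.20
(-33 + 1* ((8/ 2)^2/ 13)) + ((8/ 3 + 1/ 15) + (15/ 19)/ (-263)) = -28295939/ 974415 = -29.04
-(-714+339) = 375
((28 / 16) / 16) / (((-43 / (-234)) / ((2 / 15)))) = 273 / 3440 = 0.08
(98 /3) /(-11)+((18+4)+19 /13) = 8791 /429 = 20.49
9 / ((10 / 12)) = 10.80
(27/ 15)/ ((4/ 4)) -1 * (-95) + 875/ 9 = 8731/ 45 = 194.02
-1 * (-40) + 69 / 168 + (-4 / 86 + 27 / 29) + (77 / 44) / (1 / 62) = 10460501 / 69832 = 149.80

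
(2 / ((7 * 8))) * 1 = 1 / 28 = 0.04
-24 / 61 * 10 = -240 / 61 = -3.93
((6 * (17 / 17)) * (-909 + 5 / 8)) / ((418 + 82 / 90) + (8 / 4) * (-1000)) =5805 / 1684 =3.45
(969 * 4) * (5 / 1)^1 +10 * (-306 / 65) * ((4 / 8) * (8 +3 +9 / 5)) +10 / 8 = 4960789 / 260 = 19079.96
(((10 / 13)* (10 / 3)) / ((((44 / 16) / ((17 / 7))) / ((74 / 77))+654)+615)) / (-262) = -251600 / 32654362533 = -0.00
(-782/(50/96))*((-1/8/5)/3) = 1564/125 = 12.51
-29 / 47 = -0.62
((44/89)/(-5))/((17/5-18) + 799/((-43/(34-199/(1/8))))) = -1892/553675319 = -0.00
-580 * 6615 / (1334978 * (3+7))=-191835 / 667489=-0.29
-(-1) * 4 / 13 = 4 / 13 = 0.31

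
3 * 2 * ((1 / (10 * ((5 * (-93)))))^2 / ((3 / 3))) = 1 / 3603750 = 0.00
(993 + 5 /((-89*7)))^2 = 382708025956 /388129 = 986033.06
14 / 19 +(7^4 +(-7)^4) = 4802.74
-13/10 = -1.30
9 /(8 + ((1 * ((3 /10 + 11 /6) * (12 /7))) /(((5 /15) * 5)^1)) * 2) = 1575 /2168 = 0.73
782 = 782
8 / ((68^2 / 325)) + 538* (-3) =-932567 / 578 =-1613.44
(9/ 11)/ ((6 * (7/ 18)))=27/ 77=0.35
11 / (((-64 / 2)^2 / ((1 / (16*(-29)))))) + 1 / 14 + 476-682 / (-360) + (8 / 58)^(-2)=79403032183 / 149667840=530.53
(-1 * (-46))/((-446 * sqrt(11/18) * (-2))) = 69 * sqrt(22)/4906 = 0.07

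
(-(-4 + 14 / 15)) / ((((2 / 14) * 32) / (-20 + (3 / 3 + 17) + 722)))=483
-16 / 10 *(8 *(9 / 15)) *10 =-384 / 5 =-76.80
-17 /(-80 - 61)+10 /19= 1733 /2679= 0.65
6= 6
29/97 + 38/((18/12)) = 7459/291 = 25.63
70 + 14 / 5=364 / 5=72.80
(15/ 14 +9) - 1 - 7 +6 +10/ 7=19/ 2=9.50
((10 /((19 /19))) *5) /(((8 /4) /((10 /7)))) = 250 /7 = 35.71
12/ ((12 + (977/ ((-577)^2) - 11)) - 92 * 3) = -665858/ 15259083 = -0.04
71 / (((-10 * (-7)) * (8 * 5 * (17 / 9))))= 639 / 47600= 0.01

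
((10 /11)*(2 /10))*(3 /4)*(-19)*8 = -228 /11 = -20.73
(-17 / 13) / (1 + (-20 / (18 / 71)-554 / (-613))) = 93789 / 5521451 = 0.02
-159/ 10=-15.90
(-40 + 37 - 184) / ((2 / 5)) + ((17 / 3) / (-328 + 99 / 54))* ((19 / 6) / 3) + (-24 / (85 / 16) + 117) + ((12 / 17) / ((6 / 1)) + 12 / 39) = -42734129 / 120510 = -354.61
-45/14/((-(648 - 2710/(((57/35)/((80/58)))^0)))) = -45/28868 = -0.00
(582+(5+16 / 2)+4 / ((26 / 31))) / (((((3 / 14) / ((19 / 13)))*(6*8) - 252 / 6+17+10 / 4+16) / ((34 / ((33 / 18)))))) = 423096408 / 20449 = 20690.32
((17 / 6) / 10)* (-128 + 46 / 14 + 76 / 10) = -69683 / 2100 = -33.18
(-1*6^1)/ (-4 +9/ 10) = 60/ 31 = 1.94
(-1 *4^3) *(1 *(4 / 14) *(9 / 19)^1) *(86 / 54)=-5504 / 399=-13.79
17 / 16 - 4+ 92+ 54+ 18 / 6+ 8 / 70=146.18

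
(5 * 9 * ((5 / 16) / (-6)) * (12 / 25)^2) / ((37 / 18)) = -243 / 925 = -0.26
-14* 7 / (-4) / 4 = 49 / 8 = 6.12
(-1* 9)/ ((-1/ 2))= 18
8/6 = 4/3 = 1.33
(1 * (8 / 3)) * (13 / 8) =13 / 3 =4.33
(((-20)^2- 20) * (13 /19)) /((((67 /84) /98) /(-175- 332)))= -1085142240 /67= -16196152.84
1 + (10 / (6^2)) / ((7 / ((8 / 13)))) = 839 / 819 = 1.02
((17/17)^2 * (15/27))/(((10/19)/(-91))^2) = 2989441/180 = 16608.01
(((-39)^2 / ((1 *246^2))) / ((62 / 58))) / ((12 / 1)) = 4901 / 2501328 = 0.00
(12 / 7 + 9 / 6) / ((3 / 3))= 45 / 14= 3.21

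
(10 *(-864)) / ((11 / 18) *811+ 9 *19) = -155520 / 11999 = -12.96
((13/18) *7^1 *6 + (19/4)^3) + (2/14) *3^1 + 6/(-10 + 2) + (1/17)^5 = 137.18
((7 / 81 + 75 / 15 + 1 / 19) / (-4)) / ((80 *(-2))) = 7909 / 984960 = 0.01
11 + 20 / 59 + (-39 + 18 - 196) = -12134 / 59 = -205.66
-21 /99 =-7 /33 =-0.21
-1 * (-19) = 19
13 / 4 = 3.25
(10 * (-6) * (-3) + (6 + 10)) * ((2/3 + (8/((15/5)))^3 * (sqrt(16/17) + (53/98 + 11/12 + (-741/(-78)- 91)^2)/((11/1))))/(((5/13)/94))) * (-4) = -2198181507.26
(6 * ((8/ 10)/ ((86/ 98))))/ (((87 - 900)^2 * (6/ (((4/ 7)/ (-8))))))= -0.00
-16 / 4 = -4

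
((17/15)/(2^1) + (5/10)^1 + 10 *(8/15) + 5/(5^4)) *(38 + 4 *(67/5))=366858/625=586.97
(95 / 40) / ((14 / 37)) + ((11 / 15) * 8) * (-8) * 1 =-68303 / 1680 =-40.66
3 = 3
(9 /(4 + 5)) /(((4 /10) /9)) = 45 /2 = 22.50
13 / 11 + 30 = 343 / 11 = 31.18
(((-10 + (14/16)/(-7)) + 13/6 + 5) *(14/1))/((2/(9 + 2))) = -5467/24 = -227.79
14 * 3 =42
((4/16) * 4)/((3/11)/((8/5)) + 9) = 88/807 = 0.11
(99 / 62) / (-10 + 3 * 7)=9 / 62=0.15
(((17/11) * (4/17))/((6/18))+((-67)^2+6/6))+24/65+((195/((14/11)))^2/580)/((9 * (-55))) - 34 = 72460212639/16256240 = 4457.38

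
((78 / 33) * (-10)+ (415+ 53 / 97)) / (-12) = -104542 / 3201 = -32.66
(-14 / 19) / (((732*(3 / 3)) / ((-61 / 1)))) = 7 / 114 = 0.06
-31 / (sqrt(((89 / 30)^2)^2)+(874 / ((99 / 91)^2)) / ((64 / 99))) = -818400 / 30388991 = -0.03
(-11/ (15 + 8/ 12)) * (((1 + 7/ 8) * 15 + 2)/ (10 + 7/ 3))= -1.71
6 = 6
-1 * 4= -4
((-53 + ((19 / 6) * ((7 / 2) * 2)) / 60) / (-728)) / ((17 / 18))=18947 / 247520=0.08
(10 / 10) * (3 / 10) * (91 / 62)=273 / 620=0.44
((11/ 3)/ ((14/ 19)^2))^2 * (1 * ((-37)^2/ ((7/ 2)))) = 21587543329/ 1210104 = 17839.41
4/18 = 2/9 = 0.22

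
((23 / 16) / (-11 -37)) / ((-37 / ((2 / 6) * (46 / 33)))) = 529 / 1406592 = 0.00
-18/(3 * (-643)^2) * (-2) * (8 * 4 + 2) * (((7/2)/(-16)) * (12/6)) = -357/826898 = -0.00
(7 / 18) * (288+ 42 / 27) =9121 / 81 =112.60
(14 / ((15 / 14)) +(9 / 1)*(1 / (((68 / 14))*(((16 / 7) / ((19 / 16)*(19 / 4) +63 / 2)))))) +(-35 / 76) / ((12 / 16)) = 140771743 / 3307520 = 42.56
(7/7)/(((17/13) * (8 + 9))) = 13/289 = 0.04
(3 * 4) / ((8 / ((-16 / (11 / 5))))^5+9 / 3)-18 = -1301082 / 138949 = -9.36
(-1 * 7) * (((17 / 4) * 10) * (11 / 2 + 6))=-13685 / 4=-3421.25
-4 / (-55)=4 / 55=0.07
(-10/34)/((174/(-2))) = 5/1479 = 0.00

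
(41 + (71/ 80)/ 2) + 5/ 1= 7431/ 160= 46.44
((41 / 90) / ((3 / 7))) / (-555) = -287 / 149850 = -0.00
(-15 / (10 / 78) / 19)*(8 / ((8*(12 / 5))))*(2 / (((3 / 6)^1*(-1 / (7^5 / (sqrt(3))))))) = 1092455*sqrt(3) / 19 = 99588.82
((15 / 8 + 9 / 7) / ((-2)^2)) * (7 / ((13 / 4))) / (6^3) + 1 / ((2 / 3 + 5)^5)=85591147 / 10631889216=0.01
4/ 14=0.29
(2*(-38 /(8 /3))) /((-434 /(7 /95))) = 3 /620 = 0.00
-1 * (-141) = 141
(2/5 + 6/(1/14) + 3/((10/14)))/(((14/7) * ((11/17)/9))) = 67779/110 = 616.17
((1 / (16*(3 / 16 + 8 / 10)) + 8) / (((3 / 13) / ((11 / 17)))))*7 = 637637 / 4029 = 158.26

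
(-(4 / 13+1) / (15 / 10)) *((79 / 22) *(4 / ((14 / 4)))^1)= -10744 / 3003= -3.58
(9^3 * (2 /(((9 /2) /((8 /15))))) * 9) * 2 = 15552 /5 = 3110.40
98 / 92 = 49 / 46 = 1.07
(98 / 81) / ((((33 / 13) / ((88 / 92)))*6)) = 1274 / 16767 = 0.08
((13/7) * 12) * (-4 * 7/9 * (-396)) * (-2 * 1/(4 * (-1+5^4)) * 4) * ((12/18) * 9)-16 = -544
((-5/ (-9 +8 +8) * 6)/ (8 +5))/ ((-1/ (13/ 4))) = 1.07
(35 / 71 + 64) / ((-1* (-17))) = 4579 / 1207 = 3.79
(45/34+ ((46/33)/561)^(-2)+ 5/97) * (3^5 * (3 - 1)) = 137335944457773/1744642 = 78718696.71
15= 15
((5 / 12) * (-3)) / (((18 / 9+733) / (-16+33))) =-17 / 588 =-0.03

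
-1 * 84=-84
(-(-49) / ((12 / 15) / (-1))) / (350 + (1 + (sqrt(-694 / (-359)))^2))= -87955 / 506812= -0.17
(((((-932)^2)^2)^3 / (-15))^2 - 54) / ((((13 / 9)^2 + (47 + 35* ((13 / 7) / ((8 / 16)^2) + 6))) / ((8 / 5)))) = 6641778641666238969973947560837769633277680076447111161976377437413004136 / 2627875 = 2527433246127094694372429000000000000000000000000000000000000000000.00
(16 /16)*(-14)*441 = -6174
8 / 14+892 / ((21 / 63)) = 18736 / 7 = 2676.57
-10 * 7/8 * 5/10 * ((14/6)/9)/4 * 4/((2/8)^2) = -18.15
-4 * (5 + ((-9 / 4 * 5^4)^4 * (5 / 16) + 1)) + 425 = -4888325929240.72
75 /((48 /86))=1075 /8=134.38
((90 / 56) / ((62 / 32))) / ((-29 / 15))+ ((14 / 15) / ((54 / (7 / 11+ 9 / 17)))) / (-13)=-2667901618 / 6195804615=-0.43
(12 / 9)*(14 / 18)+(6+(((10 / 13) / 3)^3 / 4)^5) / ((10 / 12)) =8.24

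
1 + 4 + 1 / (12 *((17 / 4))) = 256 / 51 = 5.02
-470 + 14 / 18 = -4223 / 9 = -469.22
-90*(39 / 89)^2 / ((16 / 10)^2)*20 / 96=-2851875 / 2027776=-1.41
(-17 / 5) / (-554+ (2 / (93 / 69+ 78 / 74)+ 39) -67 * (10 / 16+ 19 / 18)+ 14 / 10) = 625464 / 115042061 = 0.01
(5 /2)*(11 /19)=1.45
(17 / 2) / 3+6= 53 / 6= 8.83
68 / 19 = 3.58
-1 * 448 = -448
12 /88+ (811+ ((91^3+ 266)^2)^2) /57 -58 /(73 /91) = 518627259648944999912072503 /91542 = 5665456944888084157130.85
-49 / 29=-1.69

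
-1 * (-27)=27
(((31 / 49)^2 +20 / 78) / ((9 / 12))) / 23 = 245956 / 6461091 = 0.04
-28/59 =-0.47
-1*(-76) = 76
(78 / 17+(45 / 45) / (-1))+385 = 6606 / 17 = 388.59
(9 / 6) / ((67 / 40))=60 / 67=0.90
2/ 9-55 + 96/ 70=-16823/ 315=-53.41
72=72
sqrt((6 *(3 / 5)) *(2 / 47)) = 6 *sqrt(235) / 235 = 0.39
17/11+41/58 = 2.25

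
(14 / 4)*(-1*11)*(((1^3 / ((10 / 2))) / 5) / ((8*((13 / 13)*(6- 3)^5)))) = -0.00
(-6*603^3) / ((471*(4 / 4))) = -438512454 / 157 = -2793072.96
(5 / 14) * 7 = 5 / 2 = 2.50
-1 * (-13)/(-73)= -13/73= -0.18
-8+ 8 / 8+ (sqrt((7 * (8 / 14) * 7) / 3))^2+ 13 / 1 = 15.33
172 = 172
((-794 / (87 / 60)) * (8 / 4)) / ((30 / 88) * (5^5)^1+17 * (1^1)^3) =-1397440 / 1381067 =-1.01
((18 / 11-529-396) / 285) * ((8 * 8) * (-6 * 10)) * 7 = 18201344 / 209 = 87087.77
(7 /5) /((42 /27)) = 9 /10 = 0.90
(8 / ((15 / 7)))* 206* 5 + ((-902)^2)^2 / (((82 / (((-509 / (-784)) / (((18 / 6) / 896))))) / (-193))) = -302105117032518.86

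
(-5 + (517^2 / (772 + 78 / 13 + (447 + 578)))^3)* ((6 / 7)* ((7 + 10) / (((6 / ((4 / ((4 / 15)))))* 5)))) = 324632139084062378 / 13676153463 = 23737093.91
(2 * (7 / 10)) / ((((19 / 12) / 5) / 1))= 84 / 19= 4.42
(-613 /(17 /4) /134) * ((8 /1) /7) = -9808 /7973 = -1.23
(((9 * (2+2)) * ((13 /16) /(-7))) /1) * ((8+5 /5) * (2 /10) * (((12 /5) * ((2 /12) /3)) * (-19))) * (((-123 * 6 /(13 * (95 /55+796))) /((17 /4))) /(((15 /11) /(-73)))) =17.08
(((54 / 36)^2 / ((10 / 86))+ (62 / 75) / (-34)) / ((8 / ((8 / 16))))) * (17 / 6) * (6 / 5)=98561 / 24000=4.11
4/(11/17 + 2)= 1.51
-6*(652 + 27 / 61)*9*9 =-19342314 / 61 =-317087.11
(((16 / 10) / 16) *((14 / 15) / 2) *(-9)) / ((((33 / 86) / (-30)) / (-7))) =-12642 / 55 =-229.85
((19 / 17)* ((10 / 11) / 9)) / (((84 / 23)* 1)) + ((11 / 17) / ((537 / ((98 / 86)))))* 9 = 23541431 / 544070142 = 0.04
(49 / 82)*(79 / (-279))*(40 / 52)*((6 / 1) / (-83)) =38710 / 4114227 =0.01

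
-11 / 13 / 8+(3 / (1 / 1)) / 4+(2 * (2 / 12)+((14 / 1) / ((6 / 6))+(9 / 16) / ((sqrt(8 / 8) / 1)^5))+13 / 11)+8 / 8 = 121643 / 6864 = 17.72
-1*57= -57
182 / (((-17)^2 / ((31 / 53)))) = 5642 / 15317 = 0.37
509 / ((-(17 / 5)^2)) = -44.03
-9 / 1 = -9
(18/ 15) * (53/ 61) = 318/ 305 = 1.04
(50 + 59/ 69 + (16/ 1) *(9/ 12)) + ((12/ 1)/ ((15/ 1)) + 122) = 64051/ 345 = 185.66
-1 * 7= -7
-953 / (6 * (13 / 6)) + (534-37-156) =3480 / 13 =267.69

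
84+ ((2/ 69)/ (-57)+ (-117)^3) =-1601529.00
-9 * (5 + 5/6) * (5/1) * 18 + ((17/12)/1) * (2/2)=-56683/12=-4723.58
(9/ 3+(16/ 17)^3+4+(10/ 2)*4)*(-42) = -5743374/ 4913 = -1169.02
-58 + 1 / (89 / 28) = -5134 / 89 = -57.69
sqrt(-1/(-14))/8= sqrt(14)/112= 0.03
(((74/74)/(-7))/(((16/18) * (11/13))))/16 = -117/9856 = -0.01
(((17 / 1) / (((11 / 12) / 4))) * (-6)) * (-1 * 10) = 48960 / 11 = 4450.91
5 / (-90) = -1 / 18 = -0.06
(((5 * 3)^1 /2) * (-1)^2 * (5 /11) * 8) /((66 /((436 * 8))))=174400 /121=1441.32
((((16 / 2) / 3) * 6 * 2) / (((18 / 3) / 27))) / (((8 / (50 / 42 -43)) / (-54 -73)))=669036 / 7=95576.57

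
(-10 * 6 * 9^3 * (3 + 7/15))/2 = -75816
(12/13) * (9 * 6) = 648/13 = 49.85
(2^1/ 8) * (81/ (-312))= -27/ 416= -0.06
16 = 16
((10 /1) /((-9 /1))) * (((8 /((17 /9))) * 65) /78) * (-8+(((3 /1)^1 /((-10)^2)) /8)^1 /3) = 2133 /68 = 31.37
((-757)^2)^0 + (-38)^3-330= -55201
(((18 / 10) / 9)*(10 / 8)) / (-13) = -1 / 52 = -0.02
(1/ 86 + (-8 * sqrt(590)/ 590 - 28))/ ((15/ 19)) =-45733/ 1290 - 76 * sqrt(590)/ 4425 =-35.87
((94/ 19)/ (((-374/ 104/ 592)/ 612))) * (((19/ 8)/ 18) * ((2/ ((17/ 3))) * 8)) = -34724352/ 187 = -185691.72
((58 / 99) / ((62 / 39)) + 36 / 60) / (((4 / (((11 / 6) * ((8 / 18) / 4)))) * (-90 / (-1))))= 0.00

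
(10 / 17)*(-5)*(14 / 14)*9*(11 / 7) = -4950 / 119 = -41.60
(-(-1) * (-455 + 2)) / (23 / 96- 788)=43488 / 75625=0.58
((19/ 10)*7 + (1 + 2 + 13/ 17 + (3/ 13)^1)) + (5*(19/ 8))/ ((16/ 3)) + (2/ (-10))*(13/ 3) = 7915847/ 424320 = 18.66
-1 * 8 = -8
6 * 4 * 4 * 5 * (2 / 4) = 240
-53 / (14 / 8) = -212 / 7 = -30.29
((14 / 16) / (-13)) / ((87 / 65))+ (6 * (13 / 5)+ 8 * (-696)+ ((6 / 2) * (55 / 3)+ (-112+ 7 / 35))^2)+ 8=-40336859 / 17400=-2318.21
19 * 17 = 323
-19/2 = -9.50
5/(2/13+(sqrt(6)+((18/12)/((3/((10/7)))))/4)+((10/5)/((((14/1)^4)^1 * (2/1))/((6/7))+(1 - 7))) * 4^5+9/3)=0.86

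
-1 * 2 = -2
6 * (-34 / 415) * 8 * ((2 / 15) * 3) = -3264 / 2075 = -1.57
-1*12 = -12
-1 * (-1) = 1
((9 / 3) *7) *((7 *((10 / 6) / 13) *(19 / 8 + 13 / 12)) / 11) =20335 / 3432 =5.93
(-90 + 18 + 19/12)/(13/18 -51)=507/362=1.40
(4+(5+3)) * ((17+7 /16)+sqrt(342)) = 837 /4+36 * sqrt(38) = 431.17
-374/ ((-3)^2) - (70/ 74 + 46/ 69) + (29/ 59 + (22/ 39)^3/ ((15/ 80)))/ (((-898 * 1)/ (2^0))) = -15060000972455/ 348855157638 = -43.17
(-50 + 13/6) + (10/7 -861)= -38111/42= -907.40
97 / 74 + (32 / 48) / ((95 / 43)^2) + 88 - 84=10914127 / 2003550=5.45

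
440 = 440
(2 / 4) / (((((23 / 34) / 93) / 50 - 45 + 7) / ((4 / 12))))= -0.00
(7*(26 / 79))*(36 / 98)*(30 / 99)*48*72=5391360 / 6083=886.30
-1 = -1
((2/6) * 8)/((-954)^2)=2/682587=0.00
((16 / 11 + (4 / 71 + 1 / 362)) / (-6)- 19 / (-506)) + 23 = 296327333 / 13005212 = 22.79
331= 331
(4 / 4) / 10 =1 / 10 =0.10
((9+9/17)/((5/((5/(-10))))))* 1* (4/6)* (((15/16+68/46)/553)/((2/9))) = -30861/2471120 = -0.01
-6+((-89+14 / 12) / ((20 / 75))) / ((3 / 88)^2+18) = -3387086 / 139401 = -24.30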